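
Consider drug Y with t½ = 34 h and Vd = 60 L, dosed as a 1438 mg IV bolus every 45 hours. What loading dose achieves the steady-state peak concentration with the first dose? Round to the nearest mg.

2395 mg

f = (1/2)^(45/34) ≈ 0.399556; accumulation ratio R = 1/(1−f) ≈ 1.66543.
Loading dose to hit Cmax,ss on first dose: D_load = D_maint·R ≈ 1438 × 1.66543 ≈ 2394.89 mg.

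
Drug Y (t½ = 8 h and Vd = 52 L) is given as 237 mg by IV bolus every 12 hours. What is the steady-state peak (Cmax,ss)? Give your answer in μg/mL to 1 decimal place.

Over one 12-h interval, 12/8 ≈ 1.5 half-lives elapse, leaving f ≈ 0.3536 of each dose.
Accumulation ratio R = 1/(1 − f) ≈ 1/0.6464 ≈ 1.5470.
Single-dose peak C₀ = D/Vd = 237/52 ≈ 4.558 μg/mL.
Steady-state peak Cmax,ss = C₀·R ≈ 4.558 × 1.5470 ≈ 7.051 μg/mL.

7.1 μg/mL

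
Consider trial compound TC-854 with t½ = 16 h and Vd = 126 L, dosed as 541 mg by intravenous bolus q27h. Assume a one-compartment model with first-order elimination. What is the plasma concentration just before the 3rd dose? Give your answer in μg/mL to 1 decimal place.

1.7 μg/mL

f = (1/2)^(τ/t½) = (1/2)^(27/16) ≈ 0.3105.
C₀ = D/Vd = 541/126 ≈ 4.294 μg/mL.
Before the 3rd dose, 2 doses have been given. Superposition: Cmin = C₀·(f + f²).
≈ 4.294 × (0.3105 + 0.0964) ≈ 4.294 × 0.4069 ≈ 1.747 μg/mL.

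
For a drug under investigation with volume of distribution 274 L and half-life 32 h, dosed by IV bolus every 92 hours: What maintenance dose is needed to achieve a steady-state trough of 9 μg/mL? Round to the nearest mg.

τ/t½ = 92/32 ≈ 2.875, so f = (1/2)^(92/32) ≈ 0.136313.
Cmin,ss = (D/Vd)·f/(1−f), so D = Cmin,ss·Vd·(1−f)/f.
D = 9 × 274 × (1−f)/f ≈ 9 × 274 × 6.33606 ≈ 15624.72 mg.

15625 mg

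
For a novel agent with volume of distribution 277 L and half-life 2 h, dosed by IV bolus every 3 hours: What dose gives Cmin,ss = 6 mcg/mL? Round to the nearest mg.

τ/t½ = 3/2 ≈ 1.5, so f = (1/2)^(3/2) ≈ 0.353553.
Cmin,ss = (D/Vd)·f/(1−f), so D = Cmin,ss·Vd·(1−f)/f.
D = 6 × 277 × (1−f)/f ≈ 6 × 277 × 1.82843 ≈ 3038.85 mg.

3039 mg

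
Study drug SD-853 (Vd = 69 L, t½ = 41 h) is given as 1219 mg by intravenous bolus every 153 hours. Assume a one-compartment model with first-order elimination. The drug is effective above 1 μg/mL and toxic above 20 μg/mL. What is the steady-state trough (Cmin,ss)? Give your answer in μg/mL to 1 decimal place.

1.4 μg/mL

k = ln2/t½ = ln2/41 ≈ 0.016906 h⁻¹; fraction remaining f = e^(−kτ) = e^(−0.016906×153) ≈ 0.0753.
At steady state, accumulation factor R = 1/(1 − e^(−kτ)) ≈ 1.0814.
Single-dose peak C₀ = D/Vd = 1219/69 ≈ 17.667 μg/mL.
Steady-state peak Cmax,ss = C₀·R ≈ 17.667 × 1.0814 ≈ 19.105 μg/mL.
Steady-state trough Cmin,ss = Cmax,ss·f ≈ 19.105 × 0.0753 ≈ 1.439 μg/mL.
Trough 1.4 μg/mL vs MEC 1 μg/mL: adequate.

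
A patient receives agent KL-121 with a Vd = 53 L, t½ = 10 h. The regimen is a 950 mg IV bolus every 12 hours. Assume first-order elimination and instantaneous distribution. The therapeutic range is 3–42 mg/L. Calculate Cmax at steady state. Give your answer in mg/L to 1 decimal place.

k = ln2/t½ = ln2/10 ≈ 0.069315 h⁻¹; fraction remaining f = e^(−kτ) = e^(−0.069315×12) ≈ 0.4353.
At steady state, accumulation factor R = 1/(1 − e^(−kτ)) ≈ 1.7709.
Single-dose peak C₀ = D/Vd = 950/53 ≈ 17.925 mg/L.
Steady-state peak Cmax,ss = C₀·R ≈ 17.925 × 1.7709 ≈ 31.743 mg/L.
Peak 31.7 mg/L vs MTC 42 mg/L: below toxic threshold.

31.7 mg/L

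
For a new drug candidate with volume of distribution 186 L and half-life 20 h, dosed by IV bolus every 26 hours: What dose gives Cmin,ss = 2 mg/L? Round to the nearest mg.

τ/t½ = 26/20 ≈ 1.3, so f = (1/2)^(26/20) ≈ 0.406126.
Cmin,ss = (D/Vd)·f/(1−f), so D = Cmin,ss·Vd·(1−f)/f.
D = 2 × 186 × (1−f)/f ≈ 2 × 186 × 1.46229 ≈ 543.97 mg.

544 mg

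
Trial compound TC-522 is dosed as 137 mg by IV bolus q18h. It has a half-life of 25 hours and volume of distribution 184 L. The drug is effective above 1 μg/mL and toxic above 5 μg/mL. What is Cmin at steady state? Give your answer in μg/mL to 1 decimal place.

Over one 18-h interval, 18/25 ≈ 0.72 half-lives elapse, leaving f ≈ 0.6071 of each dose.
Accumulation ratio R = 1/(1 − f) ≈ 1/0.3929 ≈ 2.5452.
Single-dose peak C₀ = D/Vd = 137/184 ≈ 0.745 μg/mL.
Cmax,ss = C₀/(1 − f) ≈ 0.745/0.3929 ≈ 1.896 μg/mL.
Steady-state trough Cmin,ss = Cmax,ss·f ≈ 1.896 × 0.6071 ≈ 1.151 μg/mL.
Trough 1.2 μg/mL vs MEC 1 μg/mL: adequate.

1.2 μg/mL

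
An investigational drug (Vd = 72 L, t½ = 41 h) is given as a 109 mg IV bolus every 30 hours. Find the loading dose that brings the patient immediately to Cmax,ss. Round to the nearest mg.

274 mg

f = (1/2)^(30/41) ≈ 0.602191; accumulation ratio R = 1/(1−f) ≈ 2.51377.
Loading dose to hit Cmax,ss on first dose: D_load = D_maint·R ≈ 109 × 2.51377 ≈ 274.00 mg.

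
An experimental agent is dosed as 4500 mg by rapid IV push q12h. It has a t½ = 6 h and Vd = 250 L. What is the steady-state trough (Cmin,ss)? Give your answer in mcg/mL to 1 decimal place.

6.0 mcg/mL

τ = 12 h = 2 half-lives, so f = (1/2)^2 = 0.25.
At steady state, R = 1/(1 − 0.25) = 4/3.
Single-dose peak C₀ = D/Vd = 4500/250 = 18 mcg/mL.
Steady-state peak Cmax,ss = C₀·R = 18 × 4/3 ≈ 24.000 mcg/mL.
Steady-state trough Cmin,ss = Cmax,ss·f ≈ 24.000 × 0.25 ≈ 6.000 mcg/mL.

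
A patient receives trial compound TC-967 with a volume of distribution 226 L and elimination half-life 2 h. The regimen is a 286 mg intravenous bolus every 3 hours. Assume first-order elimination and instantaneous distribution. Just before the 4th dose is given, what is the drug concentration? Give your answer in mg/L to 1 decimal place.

0.7 mg/L

f = (1/2)^(τ/t½) = (1/2)^(3/2) ≈ 0.3536.
C₀ = D/Vd = 286/226 ≈ 1.265 mg/L.
Before the 4th dose, 3 doses have been given. Superposition: Cmin = C₀·(f + f² + … + f^3).
≈ 1.265 × (0.3536 + 0.1250 + 0.0442) ≈ 1.265 × 0.5228 ≈ 0.661 mg/L.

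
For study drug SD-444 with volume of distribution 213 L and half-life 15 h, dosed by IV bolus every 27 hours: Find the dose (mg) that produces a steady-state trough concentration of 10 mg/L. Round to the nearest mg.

5287 mg

τ/t½ = 27/15 ≈ 1.8, so f = (1/2)^(27/15) ≈ 0.287175.
Cmin,ss = (D/Vd)·f/(1−f), so D = Cmin,ss·Vd·(1−f)/f.
D = 10 × 213 × (1−f)/f ≈ 10 × 213 × 2.48220 ≈ 5287.09 mg.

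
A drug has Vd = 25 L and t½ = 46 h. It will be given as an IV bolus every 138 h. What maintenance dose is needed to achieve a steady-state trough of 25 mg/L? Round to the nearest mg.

τ/t½ = 138/46 ≈ 3, so f = (1/2)^(138/46) ≈ 0.125000.
Cmin,ss = (D/Vd)·f/(1−f), so D = Cmin,ss·Vd·(1−f)/f.
D = 25 × 25 × (1−f)/f ≈ 25 × 25 × 7.00000 ≈ 4375.00 mg.

4375 mg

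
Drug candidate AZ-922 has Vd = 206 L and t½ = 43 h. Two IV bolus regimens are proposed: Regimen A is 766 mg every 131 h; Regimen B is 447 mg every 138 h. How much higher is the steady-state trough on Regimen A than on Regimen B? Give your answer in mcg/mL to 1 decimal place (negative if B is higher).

Regimen A: f = (1/2)^(131/43) ≈ 0.1210; Cmin,ss = (766/206)·f/(1−f) ≈ 0.512 mcg/mL.
Regimen B: f = (1/2)^(138/43) ≈ 0.1081; Cmin,ss = (447/206)·f/(1−f) ≈ 0.263 mcg/mL.
Difference ≈ 0.512 − 0.263 ≈ 0.249 mcg/mL.

0.2 mcg/mL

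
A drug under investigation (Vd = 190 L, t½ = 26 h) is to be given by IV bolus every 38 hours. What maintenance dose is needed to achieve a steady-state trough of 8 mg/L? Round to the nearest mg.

τ/t½ = 38/26 ≈ 1.4615, so f = (1/2)^(38/26) ≈ 0.363106.
Cmin,ss = (D/Vd)·f/(1−f), so D = Cmin,ss·Vd·(1−f)/f.
D = 8 × 190 × (1−f)/f ≈ 8 × 190 × 1.75402 ≈ 2666.11 mg.

2666 mg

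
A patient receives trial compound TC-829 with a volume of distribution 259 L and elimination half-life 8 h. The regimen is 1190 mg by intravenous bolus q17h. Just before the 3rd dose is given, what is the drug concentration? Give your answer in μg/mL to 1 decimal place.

1.3 μg/mL

f = (1/2)^(τ/t½) = (1/2)^(17/8) ≈ 0.2293.
C₀ = D/Vd = 1190/259 ≈ 4.595 μg/mL.
Before the 3rd dose, 2 doses have been given. Superposition: Cmin = C₀·(f + f²).
≈ 4.595 × (0.2293 + 0.0526) ≈ 4.595 × 0.2819 ≈ 1.295 μg/mL.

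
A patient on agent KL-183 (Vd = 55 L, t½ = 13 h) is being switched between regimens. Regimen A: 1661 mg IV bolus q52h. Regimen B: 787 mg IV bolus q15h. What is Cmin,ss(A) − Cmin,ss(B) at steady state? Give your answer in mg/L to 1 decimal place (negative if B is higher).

Regimen A: f = (1/2)^(52/13) ≈ 0.0625; Cmin,ss = (1661/55)·f/(1−f) ≈ 2.013 mg/L.
Regimen B: f = (1/2)^(15/13) ≈ 0.4494; Cmin,ss = (787/55)·f/(1−f) ≈ 11.679 mg/L.
Difference ≈ 2.013 − 11.679 ≈ -9.666 mg/L.

-9.7 mg/L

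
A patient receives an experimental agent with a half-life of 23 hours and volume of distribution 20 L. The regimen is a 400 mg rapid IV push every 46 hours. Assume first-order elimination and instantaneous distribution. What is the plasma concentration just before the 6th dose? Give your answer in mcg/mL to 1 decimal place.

6.7 mcg/mL

f = (1/2)^(τ/t½) = (1/2)^(46/23) ≈ 0.2500.
C₀ = D/Vd = 400/20 ≈ 20.000 mcg/mL.
Before the 6th dose, 5 doses have been given. Superposition: Cmin = C₀·(f + f² + … + f^5).
≈ 20.000 × (0.2500 + 0.0625 + 0.0156 + 0.0039 + 0.0010) ≈ 20.000 × 0.3330 ≈ 6.660 mcg/mL.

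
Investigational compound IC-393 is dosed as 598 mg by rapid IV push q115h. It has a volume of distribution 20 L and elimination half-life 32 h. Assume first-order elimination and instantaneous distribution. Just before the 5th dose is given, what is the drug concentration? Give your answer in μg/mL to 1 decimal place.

f = (1/2)^(τ/t½) = (1/2)^(115/32) ≈ 0.0828.
C₀ = D/Vd = 598/20 ≈ 29.900 μg/mL.
Before the 5th dose, 4 doses have been given. Superposition: Cmin = C₀·(f + f² + … + f^4).
≈ 29.900 × (0.0828 + 0.0069 + 0.0006 + 0.0000) ≈ 29.900 × 0.0903 ≈ 2.700 μg/mL.

2.7 μg/mL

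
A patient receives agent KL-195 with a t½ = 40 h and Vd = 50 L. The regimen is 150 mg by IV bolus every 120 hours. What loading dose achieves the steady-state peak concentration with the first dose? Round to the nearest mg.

171 mg

f = (1/2)^(120/40) ≈ 0.125000; accumulation ratio R = 1/(1−f) ≈ 1.14286.
Loading dose to hit Cmax,ss on first dose: D_load = D_maint·R ≈ 150 × 1.14286 ≈ 171.43 mg.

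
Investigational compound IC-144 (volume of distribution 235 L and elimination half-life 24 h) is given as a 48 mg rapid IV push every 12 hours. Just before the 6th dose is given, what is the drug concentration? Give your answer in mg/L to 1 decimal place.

0.4 mg/L

f = (1/2)^(τ/t½) = (1/2)^(12/24) ≈ 0.7071.
C₀ = D/Vd = 48/235 ≈ 0.204 mg/L.
Before the 6th dose, 5 doses have been given. Superposition: Cmin = C₀·(f + f² + … + f^5).
≈ 0.204 × (0.7071 + 0.5000 + 0.3535 + 0.2500 + 0.1768) ≈ 0.204 × 1.9874 ≈ 0.405 mg/L.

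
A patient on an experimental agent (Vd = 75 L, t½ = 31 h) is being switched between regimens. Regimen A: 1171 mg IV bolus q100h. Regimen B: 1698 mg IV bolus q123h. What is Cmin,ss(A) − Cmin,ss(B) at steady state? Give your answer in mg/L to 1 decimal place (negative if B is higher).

0.3 mg/L

Regimen A: f = (1/2)^(100/31) ≈ 0.1069; Cmin,ss = (1171/75)·f/(1−f) ≈ 1.869 mg/L.
Regimen B: f = (1/2)^(123/31) ≈ 0.0639; Cmin,ss = (1698/75)·f/(1−f) ≈ 1.545 mg/L.
Difference ≈ 1.869 − 1.545 ≈ 0.324 mg/L.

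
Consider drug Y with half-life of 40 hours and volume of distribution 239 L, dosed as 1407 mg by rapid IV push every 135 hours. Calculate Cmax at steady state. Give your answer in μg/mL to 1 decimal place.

6.5 μg/mL

τ/t½ = 135/40 ≈ 3.375, so fraction remaining f = (1/2)^(135/40) ≈ 0.0964.
At steady state, accumulation factor R = 1/(1 − e^(−kτ)) ≈ 1.1067.
Each bolus raises the concentration by D/Vd = 1407/239 ≈ 5.887 μg/mL.
Steady-state peak Cmax,ss = C₀·R ≈ 5.887 × 1.1067 ≈ 6.515 μg/mL.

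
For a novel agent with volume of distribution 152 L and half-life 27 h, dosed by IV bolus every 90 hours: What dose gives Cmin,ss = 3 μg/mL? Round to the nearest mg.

τ/t½ = 90/27 ≈ 3.3333, so f = (1/2)^(90/27) ≈ 0.099213.
Cmin,ss = (D/Vd)·f/(1−f), so D = Cmin,ss·Vd·(1−f)/f.
D = 3 × 152 × (1−f)/f ≈ 3 × 152 × 9.07932 ≈ 4140.17 mg.

4140 mg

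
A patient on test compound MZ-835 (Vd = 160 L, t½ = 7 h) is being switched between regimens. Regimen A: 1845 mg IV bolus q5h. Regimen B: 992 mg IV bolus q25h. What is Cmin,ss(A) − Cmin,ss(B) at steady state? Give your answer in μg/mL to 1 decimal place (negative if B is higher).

Regimen A: f = (1/2)^(5/7) ≈ 0.6095; Cmin,ss = (1845/160)·f/(1−f) ≈ 17.998 μg/mL.
Regimen B: f = (1/2)^(25/7) ≈ 0.0841; Cmin,ss = (992/160)·f/(1−f) ≈ 0.569 μg/mL.
Difference ≈ 17.998 − 0.569 ≈ 17.429 μg/mL.

17.4 μg/mL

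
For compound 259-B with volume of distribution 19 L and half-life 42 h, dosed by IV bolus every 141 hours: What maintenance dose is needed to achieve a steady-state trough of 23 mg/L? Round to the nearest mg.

4041 mg

τ/t½ = 141/42 ≈ 3.3571, so f = (1/2)^(141/42) ≈ 0.097589.
Cmin,ss = (D/Vd)·f/(1−f), so D = Cmin,ss·Vd·(1−f)/f.
D = 23 × 19 × (1−f)/f ≈ 23 × 19 × 9.24706 ≈ 4040.97 mg.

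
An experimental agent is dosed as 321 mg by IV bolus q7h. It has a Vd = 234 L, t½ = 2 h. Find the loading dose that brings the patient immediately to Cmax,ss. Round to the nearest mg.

f = (1/2)^(7/2) ≈ 0.088388; accumulation ratio R = 1/(1−f) ≈ 1.09696.
Loading dose to hit Cmax,ss on first dose: D_load = D_maint·R ≈ 321 × 1.09696 ≈ 352.12 mg.

352 mg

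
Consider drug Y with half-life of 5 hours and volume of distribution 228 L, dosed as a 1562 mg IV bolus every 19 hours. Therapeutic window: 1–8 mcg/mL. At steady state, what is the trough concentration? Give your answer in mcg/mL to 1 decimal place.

0.5 mcg/mL

k = ln2/t½ = ln2/5 ≈ 0.138629 h⁻¹; fraction remaining f = e^(−kτ) = e^(−0.138629×19) ≈ 0.0718.
Each bolus raises the concentration by D/Vd = 1562/228 ≈ 6.851 mcg/mL.
Steady-state trough Cmin,ss = C₀·f/(1−f) ≈ 6.851 × 0.0718/0.9282 ≈ 0.530 mcg/mL.
Trough 0.5 mcg/mL vs MEC 1 mcg/mL: subtherapeutic.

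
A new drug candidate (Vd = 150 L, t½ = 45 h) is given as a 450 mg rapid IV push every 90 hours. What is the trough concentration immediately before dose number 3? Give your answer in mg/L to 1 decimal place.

0.9 mg/L

f = (1/2)^(τ/t½) = (1/2)^(90/45) ≈ 0.2500.
C₀ = D/Vd = 450/150 ≈ 3.000 mg/L.
Before the 3rd dose, 2 doses have been given. Superposition: Cmin = C₀·(f + f²).
≈ 3.000 × (0.2500 + 0.0625) ≈ 3.000 × 0.3125 ≈ 0.938 mg/L.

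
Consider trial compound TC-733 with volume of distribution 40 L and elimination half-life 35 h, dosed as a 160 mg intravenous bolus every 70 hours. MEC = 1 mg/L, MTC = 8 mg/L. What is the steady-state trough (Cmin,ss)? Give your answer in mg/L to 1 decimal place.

τ = 70 h = 2 half-lives, so f = (1/2)^2 = 0.25.
Accumulation ratio R = 1/(1 − f) = 1/0.75 = 4/3.
Single-dose peak C₀ = D/Vd = 160/40 = 4 mg/L.
Steady-state peak Cmax,ss = C₀·R = 4 × 4/3 ≈ 5.333 mg/L.
Steady-state trough Cmin,ss = Cmax,ss·f ≈ 5.333 × 0.25 ≈ 1.333 mg/L.
Trough 1.3 mg/L vs MEC 1 mg/L: adequate.

1.3 mg/L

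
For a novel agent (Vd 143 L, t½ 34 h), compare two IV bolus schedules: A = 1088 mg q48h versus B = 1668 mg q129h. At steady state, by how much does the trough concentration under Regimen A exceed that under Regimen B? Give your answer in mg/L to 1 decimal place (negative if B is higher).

Regimen A: f = (1/2)^(48/34) ≈ 0.3759; Cmin,ss = (1088/143)·f/(1−f) ≈ 4.583 mg/L.
Regimen B: f = (1/2)^(129/34) ≈ 0.0721; Cmin,ss = (1668/143)·f/(1−f) ≈ 0.906 mg/L.
Difference ≈ 4.583 − 0.906 ≈ 3.677 mg/L.

3.7 mg/L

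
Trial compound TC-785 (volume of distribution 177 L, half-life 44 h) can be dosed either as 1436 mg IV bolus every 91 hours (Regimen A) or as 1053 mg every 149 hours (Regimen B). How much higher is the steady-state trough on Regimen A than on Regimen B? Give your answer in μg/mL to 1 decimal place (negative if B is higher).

Regimen A: f = (1/2)^(91/44) ≈ 0.2385; Cmin,ss = (1436/177)·f/(1−f) ≈ 2.541 μg/mL.
Regimen B: f = (1/2)^(149/44) ≈ 0.0956; Cmin,ss = (1053/177)·f/(1−f) ≈ 0.629 μg/mL.
Difference ≈ 2.541 − 0.629 ≈ 1.912 μg/mL.

1.9 μg/mL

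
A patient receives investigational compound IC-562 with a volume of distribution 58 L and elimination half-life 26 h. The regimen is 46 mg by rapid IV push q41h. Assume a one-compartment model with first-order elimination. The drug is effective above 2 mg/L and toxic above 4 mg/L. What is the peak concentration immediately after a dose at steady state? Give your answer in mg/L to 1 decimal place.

k = ln2/t½ = ln2/26 ≈ 0.026660 h⁻¹; fraction remaining f = e^(−kτ) = e^(−0.026660×41) ≈ 0.3352.
Accumulation ratio R = 1/(1 − f) ≈ 1/0.6648 ≈ 1.5042.
Single-dose peak C₀ = D/Vd = 46/58 ≈ 0.793 mg/L.
Steady-state peak Cmax,ss = C₀·R ≈ 0.793 × 1.5042 ≈ 1.193 mg/L.
Peak 1.2 mg/L vs MTC 4 mg/L: below toxic threshold.

1.2 mg/L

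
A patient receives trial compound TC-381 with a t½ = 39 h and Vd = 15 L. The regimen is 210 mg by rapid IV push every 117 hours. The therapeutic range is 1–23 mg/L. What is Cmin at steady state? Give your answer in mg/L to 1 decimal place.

τ = 117 h = 3 half-lives, so f = (1/2)^3 = 0.125.
Accumulation ratio R = 1/(1 − f) = 1/0.875 = 8/7.
Single-dose peak C₀ = D/Vd = 210/15 = 14 mg/L.
Steady-state peak Cmax,ss = C₀·R = 14 × 8/7 ≈ 16.000 mg/L.
Steady-state trough Cmin,ss = Cmax,ss·f ≈ 16.000 × 0.125 ≈ 2.000 mg/L.
Trough 2.0 mg/L vs MEC 1 mg/L: adequate.

2.0 mg/L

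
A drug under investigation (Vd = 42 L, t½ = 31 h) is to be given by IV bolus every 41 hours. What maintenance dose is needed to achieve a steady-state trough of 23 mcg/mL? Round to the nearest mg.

τ/t½ = 41/31 ≈ 1.3226, so f = (1/2)^(41/31) ≈ 0.399819.
Cmin,ss = (D/Vd)·f/(1−f), so D = Cmin,ss·Vd·(1−f)/f.
D = 23 × 42 × (1−f)/f ≈ 23 × 42 × 1.50113 ≈ 1450.09 mg.

1450 mg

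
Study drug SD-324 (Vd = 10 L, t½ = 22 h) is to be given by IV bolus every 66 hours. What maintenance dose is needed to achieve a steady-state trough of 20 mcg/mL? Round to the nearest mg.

1400 mg

τ/t½ = 66/22 ≈ 3, so f = (1/2)^(66/22) ≈ 0.125000.
Cmin,ss = (D/Vd)·f/(1−f), so D = Cmin,ss·Vd·(1−f)/f.
D = 20 × 10 × (1−f)/f ≈ 20 × 10 × 7.00000 ≈ 1400.00 mg.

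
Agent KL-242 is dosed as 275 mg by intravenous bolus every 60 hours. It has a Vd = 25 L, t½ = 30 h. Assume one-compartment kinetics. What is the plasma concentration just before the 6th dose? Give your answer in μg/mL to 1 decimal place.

3.7 μg/mL

f = (1/2)^(τ/t½) = (1/2)^(60/30) ≈ 0.2500.
C₀ = D/Vd = 275/25 ≈ 11.000 μg/mL.
Before the 6th dose, 5 doses have been given. Superposition: Cmin = C₀·(f + f² + … + f^5).
≈ 11.000 × (0.2500 + 0.0625 + 0.0156 + 0.0039 + 0.0010) ≈ 11.000 × 0.3330 ≈ 3.663 μg/mL.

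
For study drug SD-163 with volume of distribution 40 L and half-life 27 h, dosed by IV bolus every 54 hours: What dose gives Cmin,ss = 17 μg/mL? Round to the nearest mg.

2040 mg

τ/t½ = 54/27 ≈ 2, so f = (1/2)^(54/27) ≈ 0.250000.
Cmin,ss = (D/Vd)·f/(1−f), so D = Cmin,ss·Vd·(1−f)/f.
D = 17 × 40 × (1−f)/f ≈ 17 × 40 × 3.00000 ≈ 2040.00 mg.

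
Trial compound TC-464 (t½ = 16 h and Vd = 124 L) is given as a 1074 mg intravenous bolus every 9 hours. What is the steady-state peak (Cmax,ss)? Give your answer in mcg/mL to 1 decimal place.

τ/t½ = 9/16 ≈ 0.5625, so fraction remaining f = (1/2)^(9/16) ≈ 0.6771.
Accumulation ratio R = 1/(1 − f) ≈ 1/0.3229 ≈ 3.0969.
Single-dose peak C₀ = D/Vd = 1074/124 ≈ 8.661 mcg/mL.
Cmax,ss = C₀/(1 − f) ≈ 8.661/0.3229 ≈ 26.823 mcg/mL.

26.8 mcg/mL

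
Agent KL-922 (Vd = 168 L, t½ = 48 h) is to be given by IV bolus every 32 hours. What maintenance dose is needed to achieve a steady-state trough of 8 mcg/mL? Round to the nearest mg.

789 mg

τ/t½ = 32/48 ≈ 0.66667, so f = (1/2)^(32/48) ≈ 0.629961.
Cmin,ss = (D/Vd)·f/(1−f), so D = Cmin,ss·Vd·(1−f)/f.
D = 8 × 168 × (1−f)/f ≈ 8 × 168 × 0.58740 ≈ 789.47 mg.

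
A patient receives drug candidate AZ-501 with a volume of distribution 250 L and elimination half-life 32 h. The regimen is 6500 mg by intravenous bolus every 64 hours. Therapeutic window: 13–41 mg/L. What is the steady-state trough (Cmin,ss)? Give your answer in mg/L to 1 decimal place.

8.7 mg/L

τ = 64 h = 2 half-lives, so f = (1/2)^2 = 0.25.
Accumulation ratio R = 1/(1 − f) = 1/0.75 = 4/3.
Single-dose peak C₀ = D/Vd = 6500/250 = 26 mg/L.
Steady-state peak Cmax,ss = C₀·R = 26 × 4/3 ≈ 34.667 mg/L.
Steady-state trough Cmin,ss = Cmax,ss·f ≈ 34.667 × 0.25 ≈ 8.667 mg/L.
Trough 8.7 mg/L vs MEC 13 mg/L: subtherapeutic.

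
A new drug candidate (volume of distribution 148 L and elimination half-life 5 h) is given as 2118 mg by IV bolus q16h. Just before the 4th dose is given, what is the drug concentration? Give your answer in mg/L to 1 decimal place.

1.7 mg/L

f = (1/2)^(τ/t½) = (1/2)^(16/5) ≈ 0.1088.
C₀ = D/Vd = 2118/148 ≈ 14.311 mg/L.
Before the 4th dose, 3 doses have been given. Superposition: Cmin = C₀·(f + f² + … + f^3).
≈ 14.311 × (0.1088 + 0.0118 + 0.0013) ≈ 14.311 × 0.1219 ≈ 1.745 mg/L.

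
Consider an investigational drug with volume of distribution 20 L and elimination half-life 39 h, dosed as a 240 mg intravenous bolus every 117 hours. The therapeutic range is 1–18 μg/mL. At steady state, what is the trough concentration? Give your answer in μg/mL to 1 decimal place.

The dosing interval is 3 half-lives, so f = 2^(−3) = 0.125.
Accumulation ratio R = 1/(1 − f) = 1/0.875 = 8/7.
Single-dose peak C₀ = D/Vd = 240/20 = 12 μg/mL.
Steady-state peak Cmax,ss = C₀·R = 12 × 8/7 ≈ 13.714 μg/mL.
Steady-state trough Cmin,ss = Cmax,ss·f ≈ 13.714 × 0.125 ≈ 1.714 μg/mL.
Trough 1.7 μg/mL vs MEC 1 μg/mL: adequate.

1.7 μg/mL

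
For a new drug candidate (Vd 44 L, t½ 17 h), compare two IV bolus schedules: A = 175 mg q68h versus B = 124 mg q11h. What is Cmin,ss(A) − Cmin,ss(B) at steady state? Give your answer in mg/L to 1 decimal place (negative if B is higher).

Regimen A: f = (1/2)^(68/17) ≈ 0.0625; Cmin,ss = (175/44)·f/(1−f) ≈ 0.265 mg/L.
Regimen B: f = (1/2)^(11/17) ≈ 0.6386; Cmin,ss = (124/44)·f/(1−f) ≈ 4.980 mg/L.
Difference ≈ 0.265 − 4.980 ≈ -4.715 mg/L.

-4.7 mg/L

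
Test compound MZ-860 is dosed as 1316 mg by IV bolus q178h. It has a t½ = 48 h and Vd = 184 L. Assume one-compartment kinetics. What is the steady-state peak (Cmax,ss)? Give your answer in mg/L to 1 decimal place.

7.7 mg/L

k = ln2/t½ = ln2/48 ≈ 0.014441 h⁻¹; fraction remaining f = e^(−kτ) = e^(−0.014441×178) ≈ 0.0765.
At steady state, accumulation factor R = 1/(1 − e^(−kτ)) ≈ 1.0828.
Single-dose peak C₀ = D/Vd = 1316/184 ≈ 7.152 mg/L.
Cmax,ss = C₀/(1 − f) ≈ 7.152/0.9235 ≈ 7.744 mg/L.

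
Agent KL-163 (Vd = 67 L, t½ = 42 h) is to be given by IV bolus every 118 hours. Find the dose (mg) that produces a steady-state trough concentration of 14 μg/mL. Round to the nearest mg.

τ/t½ = 118/42 ≈ 2.8095, so f = (1/2)^(118/42) ≈ 0.142643.
Cmin,ss = (D/Vd)·f/(1−f), so D = Cmin,ss·Vd·(1−f)/f.
D = 14 × 67 × (1−f)/f ≈ 14 × 67 × 6.01051 ≈ 5637.86 mg.

5638 mg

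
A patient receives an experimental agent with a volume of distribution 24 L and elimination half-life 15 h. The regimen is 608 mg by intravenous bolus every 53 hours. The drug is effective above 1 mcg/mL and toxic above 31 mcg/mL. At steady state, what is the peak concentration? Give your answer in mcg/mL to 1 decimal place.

27.7 mcg/mL

k = ln2/t½ = ln2/15 ≈ 0.046210 h⁻¹; fraction remaining f = e^(−kτ) = e^(−0.046210×53) ≈ 0.0864.
At steady state, accumulation factor R = 1/(1 − e^(−kτ)) ≈ 1.0946.
Single-dose peak C₀ = D/Vd = 608/24 ≈ 25.333 mcg/mL.
Steady-state peak Cmax,ss = C₀·R ≈ 25.333 × 1.0946 ≈ 27.730 mcg/mL.
Peak 27.7 mcg/mL vs MTC 31 mcg/mL: below toxic threshold.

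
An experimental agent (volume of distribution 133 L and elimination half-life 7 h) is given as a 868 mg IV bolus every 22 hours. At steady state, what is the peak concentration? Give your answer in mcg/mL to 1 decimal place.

τ/t½ = 22/7 ≈ 3.1429, so fraction remaining f = (1/2)^(22/7) ≈ 0.1132.
At steady state, accumulation factor R = 1/(1 − e^(−kτ)) ≈ 1.1276.
Single-dose peak C₀ = D/Vd = 868/133 ≈ 6.526 mcg/mL.
Steady-state peak Cmax,ss = C₀·R ≈ 6.526 × 1.1276 ≈ 7.359 mcg/mL.

7.4 mcg/mL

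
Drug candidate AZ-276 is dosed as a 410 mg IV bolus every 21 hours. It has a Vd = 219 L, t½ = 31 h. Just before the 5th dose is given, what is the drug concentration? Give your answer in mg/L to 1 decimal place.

2.6 mg/L

f = (1/2)^(τ/t½) = (1/2)^(21/31) ≈ 0.6253.
C₀ = D/Vd = 410/219 ≈ 1.872 mg/L.
Before the 5th dose, 4 doses have been given. Superposition: Cmin = C₀·(f + f² + … + f^4).
≈ 1.872 × (0.6253 + 0.3910 + 0.2445 + 0.1529) ≈ 1.872 × 1.4137 ≈ 2.646 mg/L.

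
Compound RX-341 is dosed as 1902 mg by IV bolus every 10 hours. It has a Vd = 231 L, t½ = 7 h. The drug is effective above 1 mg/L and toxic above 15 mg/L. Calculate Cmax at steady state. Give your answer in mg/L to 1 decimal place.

Over one 10-h interval, 10/7 ≈ 1.4286 half-lives elapse, leaving f ≈ 0.3715 of each dose.
Accumulation ratio R = 1/(1 − f) ≈ 1/0.6285 ≈ 1.5911.
Each bolus raises the concentration by D/Vd = 1902/231 ≈ 8.234 mg/L.
Steady-state peak Cmax,ss = C₀·R ≈ 8.234 × 1.5911 ≈ 13.101 mg/L.
Peak 13.1 mg/L vs MTC 15 mg/L: below toxic threshold.

13.1 mg/L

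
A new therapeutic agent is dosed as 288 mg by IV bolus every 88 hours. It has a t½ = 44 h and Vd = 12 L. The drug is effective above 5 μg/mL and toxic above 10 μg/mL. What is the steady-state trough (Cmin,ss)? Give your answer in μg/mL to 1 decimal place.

The dosing interval is 2 half-lives, so f = 2^(−2) = 0.25.
At steady state, R = 1/(1 − 0.25) = 4/3.
Single-dose peak C₀ = D/Vd = 288/12 = 24 μg/mL.
Steady-state peak Cmax,ss = C₀·R = 24 × 4/3 ≈ 32.000 μg/mL.
Steady-state trough Cmin,ss = Cmax,ss·f ≈ 32.000 × 0.25 ≈ 8.000 μg/mL.
Trough 8.0 μg/mL vs MEC 5 μg/mL: adequate.

8.0 μg/mL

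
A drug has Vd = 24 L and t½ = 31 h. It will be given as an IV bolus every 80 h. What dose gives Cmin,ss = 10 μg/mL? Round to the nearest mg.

1196 mg

τ/t½ = 80/31 ≈ 2.5806, so f = (1/2)^(80/31) ≈ 0.167166.
Cmin,ss = (D/Vd)·f/(1−f), so D = Cmin,ss·Vd·(1−f)/f.
D = 10 × 24 × (1−f)/f ≈ 10 × 24 × 4.98208 ≈ 1195.70 mg.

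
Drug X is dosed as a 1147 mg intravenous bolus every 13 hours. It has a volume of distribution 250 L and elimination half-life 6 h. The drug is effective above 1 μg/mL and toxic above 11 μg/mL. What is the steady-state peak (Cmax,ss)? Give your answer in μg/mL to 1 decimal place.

5.9 μg/mL

τ/t½ = 13/6 ≈ 2.1667, so fraction remaining f = (1/2)^(13/6) ≈ 0.2227.
At steady state, accumulation factor R = 1/(1 − e^(−kτ)) ≈ 1.2865.
Single-dose peak C₀ = D/Vd = 1147/250 ≈ 4.588 μg/mL.
Cmax,ss = C₀/(1 − f) ≈ 4.588/0.7773 ≈ 5.902 μg/mL.
Peak 5.9 μg/mL vs MTC 11 μg/mL: below toxic threshold.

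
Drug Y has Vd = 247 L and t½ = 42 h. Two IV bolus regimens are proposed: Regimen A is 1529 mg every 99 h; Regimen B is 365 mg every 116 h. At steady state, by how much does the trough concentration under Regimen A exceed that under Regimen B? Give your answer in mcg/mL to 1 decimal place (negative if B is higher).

1.2 mcg/mL

Regimen A: f = (1/2)^(99/42) ≈ 0.1952; Cmin,ss = (1529/247)·f/(1−f) ≈ 1.501 mcg/mL.
Regimen B: f = (1/2)^(116/42) ≈ 0.1474; Cmin,ss = (365/247)·f/(1−f) ≈ 0.255 mcg/mL.
Difference ≈ 1.501 − 0.255 ≈ 1.246 mcg/mL.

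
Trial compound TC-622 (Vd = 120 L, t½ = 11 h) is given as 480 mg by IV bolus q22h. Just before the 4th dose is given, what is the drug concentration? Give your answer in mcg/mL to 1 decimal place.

f = (1/2)^(τ/t½) = (1/2)^(22/11) ≈ 0.2500.
C₀ = D/Vd = 480/120 ≈ 4.000 mcg/mL.
Before the 4th dose, 3 doses have been given. Superposition: Cmin = C₀·(f + f² + … + f^3).
≈ 4.000 × (0.2500 + 0.0625 + 0.0156) ≈ 4.000 × 0.3281 ≈ 1.312 mcg/mL.

1.3 mcg/mL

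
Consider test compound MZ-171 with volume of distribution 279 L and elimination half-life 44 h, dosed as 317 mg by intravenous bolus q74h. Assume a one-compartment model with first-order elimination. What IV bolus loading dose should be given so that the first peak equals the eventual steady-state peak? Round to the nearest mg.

461 mg

f = (1/2)^(74/44) ≈ 0.311690; accumulation ratio R = 1/(1−f) ≈ 1.45283.
Loading dose to hit Cmax,ss on first dose: D_load = D_maint·R ≈ 317 × 1.45283 ≈ 460.55 mg.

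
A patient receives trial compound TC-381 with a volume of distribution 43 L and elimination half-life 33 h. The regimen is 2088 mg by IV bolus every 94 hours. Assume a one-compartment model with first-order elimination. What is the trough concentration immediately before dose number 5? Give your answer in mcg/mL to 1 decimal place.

7.8 mcg/mL

f = (1/2)^(τ/t½) = (1/2)^(94/33) ≈ 0.1388.
C₀ = D/Vd = 2088/43 ≈ 48.558 mcg/mL.
Before the 5th dose, 4 doses have been given. Superposition: Cmin = C₀·(f + f² + … + f^4).
≈ 48.558 × (0.1388 + 0.0193 + 0.0027 + 0.0004) ≈ 48.558 × 0.1612 ≈ 7.828 mcg/mL.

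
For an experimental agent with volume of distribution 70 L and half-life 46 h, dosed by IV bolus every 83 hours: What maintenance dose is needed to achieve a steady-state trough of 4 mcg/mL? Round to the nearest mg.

τ/t½ = 83/46 ≈ 1.8043, so f = (1/2)^(83/46) ≈ 0.286310.
Cmin,ss = (D/Vd)·f/(1−f), so D = Cmin,ss·Vd·(1−f)/f.
D = 4 × 70 × (1−f)/f ≈ 4 × 70 × 2.49272 ≈ 697.96 mg.

698 mg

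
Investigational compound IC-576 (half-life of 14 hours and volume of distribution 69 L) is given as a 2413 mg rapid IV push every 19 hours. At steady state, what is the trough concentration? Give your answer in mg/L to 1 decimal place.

τ/t½ = 19/14 ≈ 1.3571, so fraction remaining f = (1/2)^(19/14) ≈ 0.3904.
Single-dose peak C₀ = D/Vd = 2413/69 ≈ 34.971 mg/L.
Steady-state trough Cmin,ss = C₀·f/(1−f) ≈ 34.971 × 0.3904/0.6096 ≈ 22.396 mg/L.

22.4 mg/L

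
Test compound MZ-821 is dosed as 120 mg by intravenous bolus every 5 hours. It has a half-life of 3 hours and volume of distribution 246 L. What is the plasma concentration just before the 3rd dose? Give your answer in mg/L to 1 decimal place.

0.2 mg/L

f = (1/2)^(τ/t½) = (1/2)^(5/3) ≈ 0.3150.
C₀ = D/Vd = 120/246 ≈ 0.488 mg/L.
Before the 3rd dose, 2 doses have been given. Superposition: Cmin = C₀·(f + f²).
≈ 0.488 × (0.3150 + 0.0992) ≈ 0.488 × 0.4142 ≈ 0.202 mg/L.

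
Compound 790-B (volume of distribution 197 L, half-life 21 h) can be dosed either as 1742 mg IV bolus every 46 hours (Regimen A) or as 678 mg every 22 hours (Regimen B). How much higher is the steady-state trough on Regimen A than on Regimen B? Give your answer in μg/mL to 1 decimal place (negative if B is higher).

-0.7 μg/mL

Regimen A: f = (1/2)^(46/21) ≈ 0.2191; Cmin,ss = (1742/197)·f/(1−f) ≈ 2.481 μg/mL.
Regimen B: f = (1/2)^(22/21) ≈ 0.4838; Cmin,ss = (678/197)·f/(1−f) ≈ 3.226 μg/mL.
Difference ≈ 2.481 − 3.226 ≈ -0.745 μg/mL.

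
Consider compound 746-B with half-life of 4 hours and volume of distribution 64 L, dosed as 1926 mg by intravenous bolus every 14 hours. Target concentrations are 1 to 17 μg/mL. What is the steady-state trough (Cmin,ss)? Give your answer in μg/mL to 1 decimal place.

2.9 μg/mL

Over one 14-h interval, 14/4 ≈ 3.5 half-lives elapse, leaving f ≈ 0.0884 of each dose.
At steady state, accumulation factor R = 1/(1 − e^(−kτ)) ≈ 1.0970.
Single-dose peak C₀ = D/Vd = 1926/64 ≈ 30.094 μg/mL.
Steady-state peak Cmax,ss = C₀·R ≈ 30.094 × 1.0970 ≈ 33.013 μg/mL.
Steady-state trough Cmin,ss = Cmax,ss·f ≈ 33.013 × 0.0884 ≈ 2.918 μg/mL.
Trough 2.9 μg/mL vs MEC 1 μg/mL: adequate.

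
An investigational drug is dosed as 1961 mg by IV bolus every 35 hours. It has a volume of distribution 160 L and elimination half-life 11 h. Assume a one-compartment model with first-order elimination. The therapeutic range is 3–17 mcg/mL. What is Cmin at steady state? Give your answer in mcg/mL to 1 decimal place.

k = ln2/t½ = ln2/11 ≈ 0.063013 h⁻¹; fraction remaining f = e^(−kτ) = e^(−0.063013×35) ≈ 0.1102.
At steady state, accumulation factor R = 1/(1 − e^(−kτ)) ≈ 1.1238.
Each bolus raises the concentration by D/Vd = 1961/160 ≈ 12.256 mcg/mL.
Steady-state peak Cmax,ss = C₀·R ≈ 12.256 × 1.1238 ≈ 13.773 mcg/mL.
One interval later, Cmin,ss = Cmax,ss·e^(−kτ) ≈ 13.773 × 0.1102 ≈ 1.518 mcg/mL.
Trough 1.5 mcg/mL vs MEC 3 mcg/mL: subtherapeutic.

1.5 mcg/mL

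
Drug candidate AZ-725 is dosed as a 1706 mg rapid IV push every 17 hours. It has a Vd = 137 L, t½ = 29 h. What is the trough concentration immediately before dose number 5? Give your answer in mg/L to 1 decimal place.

20.0 mg/L

f = (1/2)^(τ/t½) = (1/2)^(17/29) ≈ 0.6661.
C₀ = D/Vd = 1706/137 ≈ 12.453 mg/L.
Before the 5th dose, 4 doses have been given. Superposition: Cmin = C₀·(f + f² + … + f^4).
≈ 12.453 × (0.6661 + 0.4437 + 0.2955 + 0.1969) ≈ 12.453 × 1.6022 ≈ 19.952 mg/L.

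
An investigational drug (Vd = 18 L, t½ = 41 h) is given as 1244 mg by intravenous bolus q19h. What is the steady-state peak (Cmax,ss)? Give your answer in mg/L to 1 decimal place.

k = ln2/t½ = ln2/41 ≈ 0.016906 h⁻¹; fraction remaining f = e^(−kτ) = e^(−0.016906×19) ≈ 0.7253.
Accumulation ratio R = 1/(1 − f) ≈ 1/0.2747 ≈ 3.6403.
Single-dose peak C₀ = D/Vd = 1244/18 ≈ 69.111 mg/L.
Cmax,ss = C₀/(1 − f) ≈ 69.111/0.2747 ≈ 251.587 mg/L.

251.6 mg/L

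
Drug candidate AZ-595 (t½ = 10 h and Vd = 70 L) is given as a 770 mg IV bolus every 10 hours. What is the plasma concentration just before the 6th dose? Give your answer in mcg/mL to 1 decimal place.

f = (1/2)^(τ/t½) = (1/2)^(10/10) ≈ 0.5000.
C₀ = D/Vd = 770/70 ≈ 11.000 mcg/mL.
Before the 6th dose, 5 doses have been given. Superposition: Cmin = C₀·(f + f² + … + f^5).
≈ 11.000 × (0.5000 + 0.2500 + 0.1250 + 0.0625 + 0.0313) ≈ 11.000 × 0.9688 ≈ 10.657 mcg/mL.

10.7 mcg/mL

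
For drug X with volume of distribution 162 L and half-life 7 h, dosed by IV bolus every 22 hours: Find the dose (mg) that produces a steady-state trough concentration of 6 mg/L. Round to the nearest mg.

τ/t½ = 22/7 ≈ 3.1429, so f = (1/2)^(22/7) ≈ 0.113215.
Cmin,ss = (D/Vd)·f/(1−f), so D = Cmin,ss·Vd·(1−f)/f.
D = 6 × 162 × (1−f)/f ≈ 6 × 162 × 7.83275 ≈ 7613.43 mg.

7613 mg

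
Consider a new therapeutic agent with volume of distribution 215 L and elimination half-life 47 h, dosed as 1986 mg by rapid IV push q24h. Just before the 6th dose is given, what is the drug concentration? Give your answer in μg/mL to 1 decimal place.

f = (1/2)^(τ/t½) = (1/2)^(24/47) ≈ 0.7019.
C₀ = D/Vd = 1986/215 ≈ 9.237 μg/mL.
Before the 6th dose, 5 doses have been given. Superposition: Cmin = C₀·(f + f² + … + f^5).
≈ 9.237 × (0.7019 + 0.4927 + 0.3458 + 0.2427 + 0.1704) ≈ 9.237 × 1.9535 ≈ 18.044 μg/mL.

18.0 μg/mL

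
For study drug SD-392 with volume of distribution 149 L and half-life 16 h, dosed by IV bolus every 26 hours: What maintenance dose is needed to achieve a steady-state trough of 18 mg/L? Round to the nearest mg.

5590 mg

τ/t½ = 26/16 ≈ 1.625, so f = (1/2)^(26/16) ≈ 0.324210.
Cmin,ss = (D/Vd)·f/(1−f), so D = Cmin,ss·Vd·(1−f)/f.
D = 18 × 149 × (1−f)/f ≈ 18 × 149 × 2.08442 ≈ 5590.41 mg.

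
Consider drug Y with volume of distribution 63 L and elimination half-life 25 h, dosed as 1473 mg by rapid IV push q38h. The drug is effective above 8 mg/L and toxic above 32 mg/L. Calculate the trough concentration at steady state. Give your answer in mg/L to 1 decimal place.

τ/t½ = 38/25 ≈ 1.52, so fraction remaining f = (1/2)^(38/25) ≈ 0.3487.
At steady state, accumulation factor R = 1/(1 − e^(−kτ)) ≈ 1.5354.
Single-dose peak C₀ = D/Vd = 1473/63 ≈ 23.381 mg/L.
Cmax,ss = C₀/(1 − f) ≈ 23.381/0.6513 ≈ 35.899 mg/L.
One interval later, Cmin,ss = Cmax,ss·e^(−kτ) ≈ 35.899 × 0.3487 ≈ 12.518 mg/L.
Trough 12.5 mg/L vs MEC 8 mg/L: adequate.

12.5 mg/L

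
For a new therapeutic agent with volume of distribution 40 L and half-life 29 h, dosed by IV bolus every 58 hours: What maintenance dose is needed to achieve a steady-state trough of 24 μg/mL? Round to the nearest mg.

2880 mg

τ/t½ = 58/29 ≈ 2, so f = (1/2)^(58/29) ≈ 0.250000.
Cmin,ss = (D/Vd)·f/(1−f), so D = Cmin,ss·Vd·(1−f)/f.
D = 24 × 40 × (1−f)/f ≈ 24 × 40 × 3.00000 ≈ 2880.00 mg.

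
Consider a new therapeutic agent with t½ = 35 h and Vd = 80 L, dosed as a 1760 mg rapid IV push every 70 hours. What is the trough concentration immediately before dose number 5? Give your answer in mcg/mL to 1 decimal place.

7.3 mcg/mL

f = (1/2)^(τ/t½) = (1/2)^(70/35) ≈ 0.2500.
C₀ = D/Vd = 1760/80 ≈ 22.000 mcg/mL.
Before the 5th dose, 4 doses have been given. Superposition: Cmin = C₀·(f + f² + … + f^4).
≈ 22.000 × (0.2500 + 0.0625 + 0.0156 + 0.0039) ≈ 22.000 × 0.3320 ≈ 7.304 mcg/mL.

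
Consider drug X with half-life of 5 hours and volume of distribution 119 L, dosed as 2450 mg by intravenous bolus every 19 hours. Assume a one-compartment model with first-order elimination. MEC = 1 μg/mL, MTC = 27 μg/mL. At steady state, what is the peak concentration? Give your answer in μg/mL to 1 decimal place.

22.2 μg/mL

τ/t½ = 19/5 ≈ 3.8, so fraction remaining f = (1/2)^(19/5) ≈ 0.0718.
Accumulation ratio R = 1/(1 − f) ≈ 1/0.9282 ≈ 1.0774.
Single-dose peak C₀ = D/Vd = 2450/119 ≈ 20.588 μg/mL.
Cmax,ss = C₀/(1 − f) ≈ 20.588/0.9282 ≈ 22.181 μg/mL.
Peak 22.2 μg/mL vs MTC 27 μg/mL: below toxic threshold.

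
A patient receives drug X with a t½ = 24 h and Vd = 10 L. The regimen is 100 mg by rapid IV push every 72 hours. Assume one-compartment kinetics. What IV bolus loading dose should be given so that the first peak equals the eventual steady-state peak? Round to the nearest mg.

114 mg

f = (1/2)^(72/24) ≈ 0.125000; accumulation ratio R = 1/(1−f) ≈ 1.14286.
Loading dose to hit Cmax,ss on first dose: D_load = D_maint·R ≈ 100 × 1.14286 ≈ 114.29 mg.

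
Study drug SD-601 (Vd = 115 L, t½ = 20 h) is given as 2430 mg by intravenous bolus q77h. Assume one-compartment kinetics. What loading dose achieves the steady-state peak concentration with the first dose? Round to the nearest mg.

f = (1/2)^(77/20) ≈ 0.069348; accumulation ratio R = 1/(1−f) ≈ 1.07452.
Loading dose to hit Cmax,ss on first dose: D_load = D_maint·R ≈ 2430 × 1.07452 ≈ 2611.08 mg.

2611 mg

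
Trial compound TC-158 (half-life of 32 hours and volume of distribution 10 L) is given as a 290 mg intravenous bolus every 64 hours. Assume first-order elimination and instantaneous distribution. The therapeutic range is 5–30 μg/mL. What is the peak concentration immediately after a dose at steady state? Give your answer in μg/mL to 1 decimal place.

The dosing interval is 2 half-lives, so f = 2^(−2) = 0.25.
At steady state, R = 1/(1 − 0.25) = 4/3.
Single-dose peak C₀ = D/Vd = 290/10 = 29 μg/mL.
Steady-state peak Cmax,ss = C₀·R = 29 × 4/3 ≈ 38.667 μg/mL.
Peak 38.7 μg/mL vs MTC 30 μg/mL: exceeds toxic threshold.

38.7 μg/mL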